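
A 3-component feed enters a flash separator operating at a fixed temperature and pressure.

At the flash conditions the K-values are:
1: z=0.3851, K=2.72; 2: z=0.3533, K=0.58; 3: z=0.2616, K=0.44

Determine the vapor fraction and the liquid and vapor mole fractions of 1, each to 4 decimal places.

ψ = 0.4410, x_1 = 0.2190, y_1 = 0.5956

Let ψ = V/F and solve Σ zᵢ(Kᵢ−1)/(1+ψ(Kᵢ−1)) = 0.
g(0) = ΣzᵢKᵢ − 1 = 0.3675 and g(1) = 1 − Σzᵢ/Kᵢ = -0.3453, so a root lies in (0, 1).
Iterate (Newton) starting at ψ = 0.69:
  ψ = 0.6900: g = -0.14479, g' = -0.5797 → ψ = 0.4402
  ψ = 0.4402: g = 0.00047, g' = -0.6073 → ψ = 0.4410
Converged at ψ = 0.4410.
Compositions from xᵢ = zᵢ/(1+ψ(Kᵢ−1)), yᵢ = Kᵢxᵢ:
  1: x = 0.2190, y = 0.5956
  2: x = 0.4336, y = 0.2515
  3: x = 0.3474, y = 0.1529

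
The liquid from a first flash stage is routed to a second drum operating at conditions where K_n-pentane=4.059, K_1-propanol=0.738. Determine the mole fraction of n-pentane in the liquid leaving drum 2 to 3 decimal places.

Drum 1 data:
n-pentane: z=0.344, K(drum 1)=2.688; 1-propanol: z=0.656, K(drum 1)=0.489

Drum 1:
Newton iteration, ψ₁⁰ = 0.5:
  ψ₁ = 0.500: g = -0.1354, g' = -0.597 → ψ₁ = 0.273
  ψ₁ = 0.273: g = 0.0077, g' = -0.690 → ψ₁ = 0.284
  ψ₁ = 0.284: g = 0.0000, g' = -0.682 → ψ₁ = 0.285
Converged at ψ₁ = 0.285.
Drum-1 compositions:
  n-pentane: x = 0.232, y = 0.625
  1-propanol: x = 0.768, y = 0.375
Drum-2 feed = drum-1 liquid: z₂ = (0.2324, 0.7676).
Drum 2:
Rachford–Rice: g(ψ₂) = Σ zᵢ(Kᵢ−1)/(1+ψ₂(Kᵢ−1)) = 0.
g(0) = ΣzᵢKᵢ − 1 = 0.510 and g(1) = 1 − Σzᵢ/Kᵢ = -0.097, so a root lies in (0, 1).
Binary case is linear: z₁(K₁−1)(1+ψ₂(K₂−1)) + z₂(K₂−1)(1+ψ₂(K₁−1)) = 0
⇒ ψ₂ = [z₁(K₁−1)+z₂(K₂−1)] / [−(K₁−1)(K₂−1)] = 0.5097/0.8015 = 0.636
  n-pentane: x = 0.079, y = 0.320
  1-propanol: x = 0.921, y = 0.680

x_n-pentane (drum 2) = 0.079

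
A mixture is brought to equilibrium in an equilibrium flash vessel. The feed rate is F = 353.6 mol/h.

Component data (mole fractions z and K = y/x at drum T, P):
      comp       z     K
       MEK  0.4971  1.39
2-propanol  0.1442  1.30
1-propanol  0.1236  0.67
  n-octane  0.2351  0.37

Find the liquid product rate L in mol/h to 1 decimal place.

L = 270.6 mol/h

Rachford–Rice: g(β) = Σ zᵢ(Kᵢ−1)/(1+β(Kᵢ−1)) = 0.
g(0) = ΣzᵢKᵢ − 1 = 0.0482 and g(1) = 1 − Σzᵢ/Kᵢ = -0.2884, so a root lies in (0, 1).
Iterate (Newton) starting at β = 0.5:
  β = 0.5000: g = -0.06522, g' = -0.2809 → β = 0.2678
  β = 0.2678: g = -0.00735, g' = -0.2243 → β = 0.2351
  β = 0.2351: g = -0.00009, g' = -0.2192 → β = 0.2347
Converged at β = 0.2347.
Then V = β·F = 0.2347·353.6 = 83.0 mol/h and L = F − V = 270.6 mol/h.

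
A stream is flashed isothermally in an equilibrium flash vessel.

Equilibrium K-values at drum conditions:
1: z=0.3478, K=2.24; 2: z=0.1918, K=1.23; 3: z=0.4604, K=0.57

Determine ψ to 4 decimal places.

Let ψ = V/F and solve Σ zᵢ(Kᵢ−1)/(1+ψ(Kᵢ−1)) = 0.
g(0) = ΣzᵢKᵢ − 1 = 0.2774 and g(1) = 1 − Σzᵢ/Kᵢ = -0.1189, so a root lies in (0, 1).
Newton–Raphson from ψ = 0.36:
  ψ = 0.3600: g = 0.10468, g' = -0.3834 → ψ = 0.6330
  ψ = 0.6330: g = 0.00812, g' = -0.3363 → ψ = 0.6571
  ψ = 0.6571: g = 0.00001, g' = -0.3354 → ψ = 0.6572
Converged at ψ = 0.6572.

ψ = 0.6572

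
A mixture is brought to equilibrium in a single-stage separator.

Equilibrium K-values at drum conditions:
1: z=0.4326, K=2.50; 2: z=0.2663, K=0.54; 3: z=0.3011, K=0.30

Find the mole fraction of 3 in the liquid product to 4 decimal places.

x_3 = 0.3990

Rachford–Rice: g(V/F) = Σ zᵢ(Kᵢ−1)/(1+V/F(Kᵢ−1)) = 0.
Check two-phase: ΣzᵢKᵢ = 1.3156 > 1 and Σzᵢ/Kᵢ = 1.6699 > 1, so g(0) = 0.3156 > 0 and g(1) = -0.6699 < 0.
Newton iteration, V/F⁰ = 0.5:
  V/F = 0.5000: g = -0.11255, g' = -0.7621 → V/F = 0.3523
  V/F = 0.3523: g = -0.00141, g' = -0.7568 → V/F = 0.3504
Converged at V/F = 0.3504.
Compositions from xᵢ = zᵢ/(1+V/F(Kᵢ−1)), yᵢ = Kᵢxᵢ:
  1: x = 0.2835, y = 0.7089
  2: x = 0.3175, y = 0.1714
  3: x = 0.3990, y = 0.1197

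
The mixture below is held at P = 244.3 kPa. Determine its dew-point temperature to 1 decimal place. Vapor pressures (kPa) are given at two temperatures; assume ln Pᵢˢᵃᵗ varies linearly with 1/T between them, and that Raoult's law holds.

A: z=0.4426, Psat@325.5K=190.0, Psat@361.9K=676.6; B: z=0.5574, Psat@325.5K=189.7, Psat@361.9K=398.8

T = 334.3 K

Dew-point temperature: Σzᵢ·P/Pᵢˢᵃᵗ(T) = 1. Interpolate ln Pᵢˢᵃᵗ = aᵢ + bᵢ/T.
  T = 325.5 K: ΣzᵢP/Pᵢˢᵃᵗ = 1.2869
  T = 361.9 K: ΣzᵢP/Pᵢˢᵃᵗ = 0.5013
  T = 343.7 K: ΣzᵢP/Pᵢˢᵃᵗ = 0.7770
  T = 334.6 K: ΣzᵢP/Pᵢˢᵃᵗ = 0.9909
  T = 330.1 K: ΣzᵢP/Pᵢˢᵃᵗ = 1.1249
  T = 332.4 K: ΣzᵢP/Pᵢˢᵃᵗ = 1.0536
Interpolating between 332.4 K and 334.6 K gives T ≈ 334.3 K.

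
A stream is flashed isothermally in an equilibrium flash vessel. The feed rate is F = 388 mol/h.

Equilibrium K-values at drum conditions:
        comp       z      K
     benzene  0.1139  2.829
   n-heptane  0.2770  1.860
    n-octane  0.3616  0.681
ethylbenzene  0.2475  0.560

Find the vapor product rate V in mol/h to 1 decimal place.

V = 192.3 mol/h

Let ψ = V/F and solve Σ zᵢ(Kᵢ−1)/(1+ψ(Kᵢ−1)) = 0.
g(0) = ΣzᵢKᵢ − 1 = 0.2223 and g(1) = 1 − Σzᵢ/Kᵢ = -0.1621, so a root lies in (0, 1).
Newton iteration, ψ⁰ = 0.42:
  ψ = 0.4200: g = 0.02604, g' = -0.3536 → ψ = 0.4936
  ψ = 0.4936: g = 0.00068, g' = -0.3362 → ψ = 0.4957
Converged at ψ = 0.4957.
Then V = ψ·F = 0.4957·388 = 192.3 mol/h and L = F − V = 195.7 mol/h.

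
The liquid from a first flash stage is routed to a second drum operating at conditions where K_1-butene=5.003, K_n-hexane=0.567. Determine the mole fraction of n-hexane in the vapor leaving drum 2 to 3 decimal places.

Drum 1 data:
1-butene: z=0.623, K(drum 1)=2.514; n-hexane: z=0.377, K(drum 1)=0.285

y_n-hexane (drum 2) = 0.512

Drum 1:
Rachford–Rice: g(ψ₁) = Σ zᵢ(Kᵢ−1)/(1+ψ₁(Kᵢ−1)) = 0.
Feasibility: ΣzᵢKᵢ = 1.674, Σzᵢ/Kᵢ = 1.571 — both > 1, two phases present.
Iterate (Newton) starting at ψ₁ = 0.5:
  ψ₁ = 0.500: g = 0.1173, g' = -0.929 → ψ₁ = 0.626
  ψ₁ = 0.626: g = -0.0039, g' = -1.008 → ψ₁ = 0.622
Converged at ψ₁ = 0.622.
Drum-1 compositions:
  1-butene: x = 0.321, y = 0.806
  n-hexane: x = 0.679, y = 0.194
Drum-2 feed = drum-1 liquid: z₂ = (0.3208, 0.6792).
Drum 2:
Newton iteration, ψ₂⁰ = 0.5:
  ψ₂ = 0.500: g = 0.0524, g' = -0.778 → ψ₂ = 0.567
  ψ₂ = 0.567: g = 0.0026, g' = -0.704 → ψ₂ = 0.571
Converged at ψ₂ = 0.571.
  1-butene: x = 0.098, y = 0.488
  n-hexane: x = 0.902, y = 0.512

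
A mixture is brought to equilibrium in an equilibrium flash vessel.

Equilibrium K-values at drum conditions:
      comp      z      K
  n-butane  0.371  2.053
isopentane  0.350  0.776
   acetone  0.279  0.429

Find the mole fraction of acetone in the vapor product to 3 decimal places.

y_acetone = 0.150

Material balance + equilibrium reduce to Σ zᵢ(Kᵢ−1)/(1+V/F(Kᵢ−1)) = 0.
g(0) = ΣzᵢKᵢ − 1 = 0.153 and g(1) = 1 − Σzᵢ/Kᵢ = -0.282, so a root lies in (0, 1).
Iterate (Newton) starting at V/F = 0.5:
  V/F = 0.500: g = -0.0553, g' = -0.377 → V/F = 0.353
Converged at V/F = 0.353.
Compositions from xᵢ = zᵢ/(1+V/F(Kᵢ−1)), yᵢ = Kᵢxᵢ:
  n-butane: x = 0.270, y = 0.555
  isopentane: x = 0.380, y = 0.295
  acetone: x = 0.350, y = 0.150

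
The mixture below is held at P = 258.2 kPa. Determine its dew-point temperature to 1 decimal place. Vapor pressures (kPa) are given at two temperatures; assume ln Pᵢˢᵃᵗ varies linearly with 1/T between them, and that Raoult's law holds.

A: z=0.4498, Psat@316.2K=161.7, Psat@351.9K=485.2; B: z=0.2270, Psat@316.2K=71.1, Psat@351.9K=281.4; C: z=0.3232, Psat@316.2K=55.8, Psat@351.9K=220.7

T = 346.1 K

Dew-point temperature: Σzᵢ·P/Pᵢˢᵃᵗ(T) = 1. Interpolate ln Pᵢˢᵃᵗ = aᵢ + bᵢ/T.
  T = 316.2 K: ΣzᵢP/Pᵢˢᵃᵗ = 3.0381
  T = 351.9 K: ΣzᵢP/Pᵢˢᵃᵗ = 0.8258
  T = 334.0 K: ΣzᵢP/Pᵢˢᵃᵗ = 1.5297
  T = 342.9 K: ΣzᵢP/Pᵢˢᵃᵗ = 1.1163
  T = 347.4 K: ΣzᵢP/Pᵢˢᵃᵗ = 0.9581
  T = 345.1 K: ΣzᵢP/Pᵢˢᵃᵗ = 1.0354
  T = 346.2 K: ΣzᵢP/Pᵢˢᵃᵗ = 0.9976
Interpolating between 345.1 K and 346.2 K gives T ≈ 346.1 K.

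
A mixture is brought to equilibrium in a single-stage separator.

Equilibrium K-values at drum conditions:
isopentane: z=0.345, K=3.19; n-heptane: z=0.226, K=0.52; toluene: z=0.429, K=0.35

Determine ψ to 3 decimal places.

ψ = 0.282

Rachford–Rice: g(ψ) = Σ zᵢ(Kᵢ−1)/(1+ψ(Kᵢ−1)) = 0.
g(0) = ΣzᵢKᵢ − 1 = 0.368 and g(1) = 1 − Σzᵢ/Kᵢ = -0.768, so a root lies in (0, 1).
Newton–Raphson from ψ = 0.58:
  ψ = 0.580: g = -0.2651, g' = -0.888 → ψ = 0.281
  ψ = 0.281: g = 0.0007, g' = -0.974 → ψ = 0.282
Converged at ψ = 0.282.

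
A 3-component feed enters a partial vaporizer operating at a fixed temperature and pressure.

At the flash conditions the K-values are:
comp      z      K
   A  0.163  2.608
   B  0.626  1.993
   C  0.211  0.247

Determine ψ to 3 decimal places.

ψ = 0.855

Newton–Raphson from ψ = 0.5:
  ψ = 0.500: g = 0.3058, g' = -0.713 → ψ = 0.929
  ψ = 0.929: g = -0.1004, g' = -1.560 → ψ = 0.865
  ψ = 0.865: g = -0.0113, g' = -1.235 → ψ = 0.856
  ψ = 0.856: g = -0.0002, g' = -1.200 → ψ = 0.855
Converged at ψ = 0.855.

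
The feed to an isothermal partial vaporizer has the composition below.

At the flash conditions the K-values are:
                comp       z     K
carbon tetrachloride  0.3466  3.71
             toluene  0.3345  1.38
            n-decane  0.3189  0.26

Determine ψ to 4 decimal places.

ψ = 0.6375

Newton–Raphson from ψ = 0.5:
  ψ = 0.5000: g = 0.13108, g' = -0.9331 → ψ = 0.6405
  ψ = 0.6405: g = -0.00304, g' = -1.0024 → ψ = 0.6375
Converged at ψ = 0.6375.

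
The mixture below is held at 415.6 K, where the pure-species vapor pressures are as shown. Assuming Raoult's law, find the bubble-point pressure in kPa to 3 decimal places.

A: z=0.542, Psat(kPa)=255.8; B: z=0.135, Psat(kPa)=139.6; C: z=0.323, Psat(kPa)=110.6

At the bubble point ψ → 0, so ΣzᵢKᵢ = 1 with Kᵢ = Pᵢˢᵃᵗ/P ⇒ P = ΣzᵢPᵢˢᵃᵗ.
P = 0.542·255.8 + 0.135·139.6 + 0.323·110.6 = 193.213 kPa

Pbub = 193.213 kPa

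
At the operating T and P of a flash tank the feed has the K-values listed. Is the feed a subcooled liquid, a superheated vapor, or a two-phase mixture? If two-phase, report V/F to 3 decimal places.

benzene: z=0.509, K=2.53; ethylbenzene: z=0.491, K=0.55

two-phase, V/F = 0.810

ΣzᵢKᵢ = 1.558; Σzᵢ/Kᵢ = 1.094.
Both exceed 1, so a two-phase solution exists.
Binary case is linear: z₁(K₁−1)(1+ψ(K₂−1)) + z₂(K₂−1)(1+ψ(K₁−1)) = 0
⇒ ψ = [z₁(K₁−1)+z₂(K₂−1)] / [−(K₁−1)(K₂−1)] = 0.5578/0.6885 = 0.810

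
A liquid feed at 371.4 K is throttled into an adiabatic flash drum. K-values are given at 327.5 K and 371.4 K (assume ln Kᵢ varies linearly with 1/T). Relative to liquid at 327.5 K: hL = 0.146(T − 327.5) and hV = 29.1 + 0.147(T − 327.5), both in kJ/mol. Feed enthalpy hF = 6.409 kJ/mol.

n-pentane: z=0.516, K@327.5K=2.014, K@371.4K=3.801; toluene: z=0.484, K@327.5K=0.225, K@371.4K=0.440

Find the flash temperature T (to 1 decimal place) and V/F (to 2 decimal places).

T = 328.9 K, V/F = 0.21

Adiabatic flash: solve Rachford–Rice at each trial T, then check hF = ψ·hV(T) + (1−ψ)·hL(T).
  T = 327.5 K: K = (2.014, 0.225), RR gives ψ = 0.188, H_out = 5.485 kJ/mol
  T = 371.4 K: K = (3.801, 0.440), RR gives ψ = 0.749, H_out = 28.227 kJ/mol
  T = 349.4 K: K = (2.821, 0.321), RR gives ψ = 0.494, H_out = 17.589 kJ/mol
  T = 338.4 K: K = (2.395, 0.270), RR gives ψ = 0.360, H_out = 12.068 kJ/mol
  T = 332.9 K: K = (2.197, 0.247), RR gives ψ = 0.281, H_out = 8.961 kJ/mol
  T = 330.2 K: K = (2.104, 0.236), RR gives ψ = 0.237, H_out = 7.288 kJ/mol
  T = 328.9 K: K = (2.061, 0.231), RR gives ψ = 0.214, H_out = 6.438 kJ/mol
Linear interpolation between T = 327.5 (H_out = 5.485) and T = 328.9 (H_out = 6.438) on hF = 6.409 gives T ≈ 328.9 K, at which ψ = 0.21.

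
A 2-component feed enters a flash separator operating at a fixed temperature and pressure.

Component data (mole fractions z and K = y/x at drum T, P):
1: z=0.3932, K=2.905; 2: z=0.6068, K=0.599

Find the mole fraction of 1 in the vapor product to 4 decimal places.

Rachford–Rice: g(β) = Σ zᵢ(Kᵢ−1)/(1+β(Kᵢ−1)) = 0.
g(0) = ΣzᵢKᵢ − 1 = 0.5057 and g(1) = 1 − Σzᵢ/Kᵢ = -0.1484, so a root lies in (0, 1).
Binary case is linear: z₁(K₁−1)(1+β(K₂−1)) + z₂(K₂−1)(1+β(K₁−1)) = 0
⇒ β = [z₁(K₁−1)+z₂(K₂−1)] / [−(K₁−1)(K₂−1)] = 0.50572/0.76390 = 0.6620
Compositions from xᵢ = zᵢ/(1+β(Kᵢ−1)), yᵢ = Kᵢxᵢ:
  1: x = 0.1739, y = 0.5052
  2: x = 0.8261, y = 0.4948

y_1 = 0.5052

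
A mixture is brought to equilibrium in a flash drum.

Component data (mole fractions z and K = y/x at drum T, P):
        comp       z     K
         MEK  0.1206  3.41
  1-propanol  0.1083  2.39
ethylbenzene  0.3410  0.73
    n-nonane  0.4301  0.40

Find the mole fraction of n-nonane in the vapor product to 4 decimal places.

y_n-nonane = 0.1826

Newton–Raphson from V/F = 0.55:
  V/F = 0.5500: g = -0.28299, g' = -0.5759 → V/F = 0.0586
  V/F = 0.0586: g = 0.03283, g' = -0.9086 → V/F = 0.0948
  V/F = 0.0948: g = 0.00152, g' = -0.8278 → V/F = 0.0966
Converged at V/F = 0.0966.
Compositions from xᵢ = zᵢ/(1+V/F(Kᵢ−1)), yᵢ = Kᵢxᵢ:
  MEK: x = 0.0978, y = 0.3336
  1-propanol: x = 0.0955, y = 0.2282
  ethylbenzene: x = 0.3501, y = 0.2556
  n-nonane: x = 0.4566, y = 0.1826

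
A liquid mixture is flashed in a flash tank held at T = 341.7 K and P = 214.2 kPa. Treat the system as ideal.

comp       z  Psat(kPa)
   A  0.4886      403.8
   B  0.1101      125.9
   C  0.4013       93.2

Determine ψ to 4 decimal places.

Raoult's law: Kᵢ = Pᵢˢᵃᵗ/P = Pᵢˢᵃᵗ/214.2.
  K_A = 403.8/214.2 = 1.885154, K_B = 125.9/214.2 = 0.587768, K_C = 93.2/214.2 = 0.435107
Rachford–Rice: g(ψ) = Σ zᵢ(Kᵢ−1)/(1+ψ(Kᵢ−1)) = 0.
g(0) = ΣzᵢKᵢ − 1 = 0.1604 and g(1) = 1 − Σzᵢ/Kᵢ = -0.3688, so a root lies in (0, 1).
Newton–Raphson from ψ = 0.48:
  ψ = 0.4800: g = -0.06408, g' = -0.4587 → ψ = 0.3403
  ψ = 0.3403: g = -0.00106, g' = -0.4477 → ψ = 0.3379
Converged at ψ = 0.3379.

ψ = 0.3379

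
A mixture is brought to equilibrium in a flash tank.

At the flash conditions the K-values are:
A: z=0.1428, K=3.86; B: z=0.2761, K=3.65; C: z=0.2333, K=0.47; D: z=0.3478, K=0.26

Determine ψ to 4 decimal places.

Material balance + equilibrium reduce to Σ zᵢ(Kᵢ−1)/(1+ψ(Kᵢ−1)) = 0.
Feasibility: ΣzᵢKᵢ = 1.7591, Σzᵢ/Kᵢ = 1.9467 — both > 1, two phases present.
Iterate (Newton) starting at ψ = 0.5:
  ψ = 0.5000: g = -0.09399, g' = -1.1577 → ψ = 0.4188
  ψ = 0.4188: g = 0.00073, g' = -1.1856 → ψ = 0.4194
Converged at ψ = 0.4194.

ψ = 0.4194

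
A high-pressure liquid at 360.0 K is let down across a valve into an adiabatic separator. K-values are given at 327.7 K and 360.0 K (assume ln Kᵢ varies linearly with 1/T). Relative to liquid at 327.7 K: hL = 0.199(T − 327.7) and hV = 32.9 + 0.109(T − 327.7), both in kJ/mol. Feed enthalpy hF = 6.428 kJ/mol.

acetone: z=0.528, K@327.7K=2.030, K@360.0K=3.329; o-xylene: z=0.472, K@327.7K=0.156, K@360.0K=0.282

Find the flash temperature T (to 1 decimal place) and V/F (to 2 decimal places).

Adiabatic flash: solve Rachford–Rice at each trial T, then check hF = ψ·hV(T) + (1−ψ)·hL(T).
  T = 327.7 K: K = (2.030, 0.156), RR gives ψ = 0.167, H_out = 5.505 kJ/mol
  T = 360.0 K: K = (3.329, 0.282), RR gives ψ = 0.533, H_out = 22.405 kJ/mol
  T = 343.9 K: K = (2.632, 0.213), RR gives ψ = 0.382, H_out = 15.221 kJ/mol
  T = 335.8 K: K = (2.319, 0.183), RR gives ψ = 0.288, H_out = 10.886 kJ/mol
  T = 331.8 K: K = (2.173, 0.169), RR gives ψ = 0.233, H_out = 8.403 kJ/mol
  T = 329.8 K: K = (2.103, 0.163), RR gives ψ = 0.202, H_out = 7.041 kJ/mol
  T = 328.8 K: K = (2.068, 0.159), RR gives ψ = 0.186, H_out = 6.325 kJ/mol
Linear interpolation between T = 328.8 (H_out = 6.325) and T = 329.8 (H_out = 7.041) on hF = 6.428 gives T ≈ 328.9 K, at which ψ = 0.19.

T = 328.9 K, V/F = 0.19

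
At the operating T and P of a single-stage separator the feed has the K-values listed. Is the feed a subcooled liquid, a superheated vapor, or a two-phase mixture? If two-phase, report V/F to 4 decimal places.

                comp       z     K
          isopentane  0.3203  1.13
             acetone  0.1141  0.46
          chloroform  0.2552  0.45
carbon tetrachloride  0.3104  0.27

ΣzᵢKᵢ = 0.6131; Σzᵢ/Kᵢ = 2.2482.
Since ΣzᵢKᵢ < 1 the mixture is below its bubble point — single liquid phase.

subcooled liquid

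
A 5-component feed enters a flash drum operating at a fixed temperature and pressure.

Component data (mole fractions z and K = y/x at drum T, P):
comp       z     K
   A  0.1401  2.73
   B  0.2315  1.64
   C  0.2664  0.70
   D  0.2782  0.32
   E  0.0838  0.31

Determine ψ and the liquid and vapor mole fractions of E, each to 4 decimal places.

Let ψ = V/F and solve Σ zᵢ(Kᵢ−1)/(1+ψ(Kᵢ−1)) = 0.
Check two-phase: ΣzᵢKᵢ = 1.0636 > 1 and Σzᵢ/Kᵢ = 1.7127 > 1, so g(0) = 0.0636 > 0 and g(1) = -0.7127 < 0.
Newton–Raphson from ψ = 0.5:
  ψ = 0.5000: g = -0.22673, g' = -0.5965 → ψ = 0.1199
  ψ = 0.1199: g = -0.01356, g' = -0.5951 → ψ = 0.0971
  ψ = 0.0971: g = 0.00017, g' = -0.6102 → ψ = 0.0974
Converged at ψ = 0.0974.
Compositions from xᵢ = zᵢ/(1+ψ(Kᵢ−1)), yᵢ = Kᵢxᵢ:
  A: x = 0.1199, y = 0.3273
  B: x = 0.2179, y = 0.3574
  C: x = 0.2744, y = 0.1921
  D: x = 0.2979, y = 0.0953
  E: x = 0.0898, y = 0.0278

ψ = 0.0974, x_E = 0.0898, y_E = 0.0278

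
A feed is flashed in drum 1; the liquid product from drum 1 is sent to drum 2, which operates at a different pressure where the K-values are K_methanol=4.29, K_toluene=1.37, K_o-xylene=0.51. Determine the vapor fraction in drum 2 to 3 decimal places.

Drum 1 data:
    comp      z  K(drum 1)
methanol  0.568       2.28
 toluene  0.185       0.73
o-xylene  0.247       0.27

V/F (drum 2) = 0.752

Drum 1:
Newton iteration, ψ₁⁰ = 0.51:
  ψ₁ = 0.510: g = 0.0947, g' = -0.693 → ψ₁ = 0.647
  ψ₁ = 0.647: g = -0.0043, g' = -0.771 → ψ₁ = 0.641
Converged at ψ₁ = 0.641.
Drum-1 compositions:
  methanol: x = 0.312, y = 0.711
  toluene: x = 0.224, y = 0.163
  o-xylene: x = 0.464, y = 0.125
Drum-2 feed = drum-1 liquid: z₂ = (0.3120, 0.2237, 0.4643).
Drum 2:
Material balance + equilibrium reduce to Σ zᵢ(Kᵢ−1)/(1+ψ₂(Kᵢ−1)) = 0.
Feasibility: ΣzᵢKᵢ = 1.882, Σzᵢ/Kᵢ = 1.146 — both > 1, two phases present.
Newton iteration, ψ₂⁰ = 0.5:
  ψ₂ = 0.500: g = 0.1566, g' = -0.700 → ψ₂ = 0.724
  ψ₂ = 0.724: g = 0.0164, g' = -0.582 → ψ₂ = 0.752
Converged at ψ₂ = 0.752.
  methanol: x = 0.090, y = 0.385
  toluene: x = 0.175, y = 0.240
  o-xylene: x = 0.735, y = 0.375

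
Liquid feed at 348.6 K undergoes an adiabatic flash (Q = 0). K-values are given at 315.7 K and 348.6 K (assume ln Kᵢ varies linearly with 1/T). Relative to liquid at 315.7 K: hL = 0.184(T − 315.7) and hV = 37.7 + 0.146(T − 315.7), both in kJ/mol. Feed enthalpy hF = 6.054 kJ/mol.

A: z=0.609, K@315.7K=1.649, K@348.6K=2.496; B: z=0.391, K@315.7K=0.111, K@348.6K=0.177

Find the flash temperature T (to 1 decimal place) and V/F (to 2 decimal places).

Adiabatic flash: solve Rachford–Rice at each trial T, then check hF = ψ·hV(T) + (1−ψ)·hL(T).
  T = 315.7 K: K = (1.649, 0.111), RR gives ψ = 0.083, H_out = 3.113 kJ/mol
  T = 348.6 K: K = (2.496, 0.177), RR gives ψ = 0.479, H_out = 23.499 kJ/mol
  T = 332.1 K: K = (2.048, 0.142), RR gives ψ = 0.337, H_out = 15.497 kJ/mol
  T = 323.9 K: K = (1.843, 0.126), RR gives ψ = 0.233, H_out = 10.212 kJ/mol
  T = 319.8 K: K = (1.745, 0.118), RR gives ψ = 0.166, H_out = 6.968 kJ/mol
  T = 317.8 K: K = (1.698, 0.115), RR gives ψ = 0.127, H_out = 5.178 kJ/mol
Linear interpolation between T = 317.8 (H_out = 5.178) and T = 319.8 (H_out = 6.968) on hF = 6.054 gives T ≈ 318.8 K, at which ψ = 0.15.

T = 318.8 K, V/F = 0.15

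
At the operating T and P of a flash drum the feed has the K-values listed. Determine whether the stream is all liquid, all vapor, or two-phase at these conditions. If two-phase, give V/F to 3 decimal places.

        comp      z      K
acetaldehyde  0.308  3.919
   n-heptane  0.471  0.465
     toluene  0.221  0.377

two-phase, V/F = 0.309

ΣzᵢKᵢ = 1.509; Σzᵢ/Kᵢ = 1.678.
Both exceed 1, so a two-phase solution exists.
Iterate (Newton) starting at ψ = 0.5:
  ψ = 0.500: g = -0.1784, g' = -0.866 → ψ = 0.294
  ψ = 0.294: g = 0.0163, g' = -1.079 → ψ = 0.309
Converged at ψ = 0.309.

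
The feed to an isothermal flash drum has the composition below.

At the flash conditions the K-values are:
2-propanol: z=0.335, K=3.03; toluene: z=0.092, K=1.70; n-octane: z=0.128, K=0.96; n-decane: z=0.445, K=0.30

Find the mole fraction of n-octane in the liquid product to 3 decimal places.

x_n-octane = 0.130

Rachford–Rice: g(ψ) = Σ zᵢ(Kᵢ−1)/(1+ψ(Kᵢ−1)) = 0.
Check two-phase: ΣzᵢKᵢ = 1.428 > 1 and Σzᵢ/Kᵢ = 1.781 > 1, so g(0) = 0.428 > 0 and g(1) = -0.781 < 0.
Newton–Raphson from ψ = 0.5:
  ψ = 0.500: g = -0.0993, g' = -0.881 → ψ = 0.387
  ψ = 0.387: g = -0.0012, g' = -0.871 → ψ = 0.386
Converged at ψ = 0.386.
Compositions from xᵢ = zᵢ/(1+ψ(Kᵢ−1)), yᵢ = Kᵢxᵢ:
  2-propanol: x = 0.188, y = 0.569
  toluene: x = 0.072, y = 0.123
  n-octane: x = 0.130, y = 0.125
  n-decane: x = 0.610, y = 0.183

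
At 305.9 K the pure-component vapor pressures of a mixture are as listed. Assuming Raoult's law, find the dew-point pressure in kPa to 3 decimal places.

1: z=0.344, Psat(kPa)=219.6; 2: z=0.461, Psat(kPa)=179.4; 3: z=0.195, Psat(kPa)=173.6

Pdew = 190.135 kPa

At the dew point ψ → 1, so Σzᵢ/Kᵢ = 1 with Kᵢ = Pᵢˢᵃᵗ/P ⇒ 1/P = Σzᵢ/Pᵢˢᵃᵗ.
1/P = 0.344/219.6 + 0.461/179.4 + 0.195/173.6 = 0.005259 ⇒ P = 190.135 kPa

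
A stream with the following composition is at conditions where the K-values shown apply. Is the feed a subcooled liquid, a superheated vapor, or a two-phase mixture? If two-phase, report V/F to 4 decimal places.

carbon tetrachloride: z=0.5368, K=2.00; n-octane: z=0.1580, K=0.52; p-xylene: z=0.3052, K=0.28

ΣzᵢKᵢ = 1.2412; Σzᵢ/Kᵢ = 1.6622.
Both exceed 1, so a two-phase solution exists.
Rachford–Rice: g(ψ) = Σ zᵢ(Kᵢ−1)/(1+ψ(Kᵢ−1)) = 0.
Newton–Raphson from ψ = 0.5:
  ψ = 0.5000: g = -0.08527, g' = -0.6879 → ψ = 0.3760
  ψ = 0.3760: g = -0.00376, g' = -0.6352 → ψ = 0.3701
Converged at ψ = 0.3701.

two-phase, V/F = 0.3701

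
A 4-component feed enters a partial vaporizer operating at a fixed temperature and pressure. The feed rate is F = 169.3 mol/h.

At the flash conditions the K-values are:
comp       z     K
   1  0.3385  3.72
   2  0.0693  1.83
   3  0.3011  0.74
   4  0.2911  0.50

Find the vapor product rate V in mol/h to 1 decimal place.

V = 129.7 mol/h

Material balance + equilibrium reduce to Σ zᵢ(Kᵢ−1)/(1+ψ(Kᵢ−1)) = 0.
Feasibility: ΣzᵢKᵢ = 1.7544, Σzᵢ/Kᵢ = 1.1180 — both > 1, two phases present.
Iterate (Newton) starting at ψ = 0.5:
  ψ = 0.5000: g = 0.14673, g' = -0.6298 → ψ = 0.7330
  ψ = 0.7330: g = 0.01683, g' = -0.5103 → ψ = 0.7660
  ψ = 0.7660: g = 0.00011, g' = -0.5041 → ψ = 0.7662
Converged at ψ = 0.7662.
Then V = ψ·F = 0.7662·169.3 = 129.7 mol/h and L = F − V = 39.6 mol/h.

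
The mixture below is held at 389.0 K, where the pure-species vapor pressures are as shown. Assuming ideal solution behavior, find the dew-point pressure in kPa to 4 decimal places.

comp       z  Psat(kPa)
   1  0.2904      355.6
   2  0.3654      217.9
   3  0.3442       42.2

At the dew point ψ → 1, so Σzᵢ/Kᵢ = 1 with Kᵢ = Pᵢˢᵃᵗ/P ⇒ 1/P = Σzᵢ/Pᵢˢᵃᵗ.
1/P = 0.2904/355.6 + 0.3654/217.9 + 0.3442/42.2 = 0.0106500 ⇒ P = 93.8970 kPa

Pdew = 93.8970 kPa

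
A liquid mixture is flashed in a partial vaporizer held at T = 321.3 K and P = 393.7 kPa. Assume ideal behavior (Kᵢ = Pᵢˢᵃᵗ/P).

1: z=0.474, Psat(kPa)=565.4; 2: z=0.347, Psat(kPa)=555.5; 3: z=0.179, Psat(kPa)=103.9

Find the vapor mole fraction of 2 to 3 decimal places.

Raoult's law: Kᵢ = Pᵢˢᵃᵗ/P = Pᵢˢᵃᵗ/393.7.
  K_1 = 565.4/393.7 = 1.43612, K_2 = 555.5/393.7 = 1.41097, K_3 = 103.9/393.7 = 0.26391
Rachford–Rice: g(ψ) = Σ zᵢ(Kᵢ−1)/(1+ψ(Kᵢ−1)) = 0.
Feasibility: ΣzᵢKᵢ = 1.218, Σzᵢ/Kᵢ = 1.254 — both > 1, two phases present.
Iterate (Newton) starting at ψ = 0.5:
  ψ = 0.500: g = 0.0795, g' = -0.344 → ψ = 0.731
  ψ = 0.731: g = -0.0189, g' = -0.541 → ψ = 0.696
  ψ = 0.696: g = -0.0008, g' = -0.497 → ψ = 0.695
Converged at ψ = 0.695.
Compositions from xᵢ = zᵢ/(1+ψ(Kᵢ−1)), yᵢ = Kᵢxᵢ:
  1: x = 0.364, y = 0.522
  2: x = 0.270, y = 0.381
  3: x = 0.366, y = 0.097

y_2 = 0.381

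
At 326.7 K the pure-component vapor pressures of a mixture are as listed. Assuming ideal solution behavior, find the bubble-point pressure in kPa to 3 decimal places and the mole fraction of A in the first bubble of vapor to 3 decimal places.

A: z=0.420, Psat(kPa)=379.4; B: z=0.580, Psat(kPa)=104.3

At the bubble point ψ → 0, so ΣzᵢKᵢ = 1 with Kᵢ = Pᵢˢᵃᵗ/P ⇒ P = ΣzᵢPᵢˢᵃᵗ.
P = 0.420·379.4 + 0.580·104.3 = 219.842 kPa
yᵢ = zᵢPᵢˢᵃᵗ/P ⇒ y_A = 0.420·379.4/219.842 = 0.725

Pbub = 219.842 kPa, y_A = 0.725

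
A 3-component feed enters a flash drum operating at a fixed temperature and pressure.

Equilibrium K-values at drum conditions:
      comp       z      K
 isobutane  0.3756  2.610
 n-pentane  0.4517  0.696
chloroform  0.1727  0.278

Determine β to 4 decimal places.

Rachford–Rice: g(β) = Σ zᵢ(Kᵢ−1)/(1+β(Kᵢ−1)) = 0.
g(0) = ΣzᵢKᵢ − 1 = 0.3427 and g(1) = 1 − Σzᵢ/Kᵢ = -0.4141, so a root lies in (0, 1).
Newton iteration, β⁰ = 0.68:
  β = 0.6800: g = -0.12938, g' = -0.6356 → β = 0.4765
  β = 0.4765: g = -0.00844, g' = -0.5781 → β = 0.4619
Converged at β = 0.4619.

β = 0.4619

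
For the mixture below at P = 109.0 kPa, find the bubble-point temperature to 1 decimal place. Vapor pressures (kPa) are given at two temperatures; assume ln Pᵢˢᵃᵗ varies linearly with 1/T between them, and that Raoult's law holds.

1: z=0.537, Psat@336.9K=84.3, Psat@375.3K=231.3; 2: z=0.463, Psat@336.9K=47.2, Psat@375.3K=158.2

T = 353.2 K

Bubble-point temperature: ΣzᵢPᵢˢᵃᵗ(T) = P. Interpolate ln Pᵢˢᵃᵗ = aᵢ + bᵢ/T.
  T = 336.9 K: ΣzᵢPᵢˢᵃᵗ = 67.12 kPa
  T = 375.3 K: ΣzᵢPᵢˢᵃᵗ = 197.45 kPa
  T = 356.1 K: ΣzᵢPᵢˢᵃᵗ = 118.39 kPa
  T = 346.5 K: ΣzᵢPᵢˢᵃᵗ = 89.82 kPa
  T = 351.3 K: ΣzᵢPᵢˢᵃᵗ = 103.31 kPa
  T = 353.7 K: ΣzᵢPᵢˢᵃᵗ = 110.64 kPa
Interpolating between 351.3 K and 353.7 K gives T ≈ 353.2 K.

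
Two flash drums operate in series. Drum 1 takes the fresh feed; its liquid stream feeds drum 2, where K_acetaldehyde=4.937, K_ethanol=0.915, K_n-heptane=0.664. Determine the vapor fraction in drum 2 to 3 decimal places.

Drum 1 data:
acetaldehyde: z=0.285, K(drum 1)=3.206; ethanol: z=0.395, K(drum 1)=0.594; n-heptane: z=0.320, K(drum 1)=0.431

V/F (drum 2) = 0.636

Drum 1:
Let ψ₁ = V/F and solve Σ zᵢ(Kᵢ−1)/(1+ψ₁(Kᵢ−1)) = 0.
g(0) = ΣzᵢKᵢ − 1 = 0.286 and g(1) = 1 − Σzᵢ/Kᵢ = -0.496, so a root lies in (0, 1).
Newton iteration, ψ₁⁰ = 0.48:
  ψ₁ = 0.480: g = -0.1443, g' = -0.624 → ψ₁ = 0.249
  ψ₁ = 0.249: g = 0.0156, g' = -0.800 → ψ₁ = 0.268
Converged at ψ₁ = 0.268.
Drum-1 compositions:
  acetaldehyde: x = 0.179, y = 0.574
  ethanol: x = 0.443, y = 0.263
  n-heptane: x = 0.378, y = 0.163
Drum-2 feed = drum-1 liquid: z₂ = (0.1790, 0.4433, 0.3777).
Drum 2:
Material balance + equilibrium reduce to Σ zᵢ(Kᵢ−1)/(1+ψ₂(Kᵢ−1)) = 0.
Feasibility: ΣzᵢKᵢ = 1.540, Σzᵢ/Kᵢ = 1.090 — both > 1, two phases present.
Newton–Raphson from ψ₂ = 0.69:
  ψ₂ = 0.690: g = -0.0156, g' = -0.277 → ψ₂ = 0.634
  ψ₂ = 0.634: g = 0.0006, g' = -0.300 → ψ₂ = 0.636
Converged at ψ₂ = 0.636.
  acetaldehyde: x = 0.051, y = 0.252
  ethanol: x = 0.469, y = 0.429
  n-heptane: x = 0.480, y = 0.319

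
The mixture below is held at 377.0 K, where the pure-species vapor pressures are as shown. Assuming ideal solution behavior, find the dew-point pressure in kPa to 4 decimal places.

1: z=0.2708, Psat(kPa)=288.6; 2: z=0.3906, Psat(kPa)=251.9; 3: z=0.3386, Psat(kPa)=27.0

Pdew = 66.5350 kPa

At the dew point ψ → 1, so Σzᵢ/Kᵢ = 1 with Kᵢ = Pᵢˢᵃᵗ/P ⇒ 1/P = Σzᵢ/Pᵢˢᵃᵗ.
1/P = 0.2708/288.6 + 0.3906/251.9 + 0.3386/27.0 = 0.0150297 ⇒ P = 66.5350 kPa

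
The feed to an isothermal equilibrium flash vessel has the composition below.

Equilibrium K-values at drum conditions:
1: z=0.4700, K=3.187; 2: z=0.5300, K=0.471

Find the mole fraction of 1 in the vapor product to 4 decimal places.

y_1 = 0.6207

Material balance + equilibrium reduce to Σ zᵢ(Kᵢ−1)/(1+V/F(Kᵢ−1)) = 0.
Check two-phase: ΣzᵢKᵢ = 1.7475 > 1 and Σzᵢ/Kᵢ = 1.2727 > 1, so g(0) = 0.7475 > 0 and g(1) = -0.2727 < 0.
Newton–Raphson from V/F = 0.5:
  V/F = 0.5000: g = 0.10979, g' = -0.7871 → V/F = 0.6395
  V/F = 0.6395: g = 0.00484, g' = -0.7295 → V/F = 0.6461
Converged at V/F = 0.6461.
Compositions from xᵢ = zᵢ/(1+V/F(Kᵢ−1)), yᵢ = Kᵢxᵢ:
  1: x = 0.1948, y = 0.6207
  2: x = 0.8052, y = 0.3793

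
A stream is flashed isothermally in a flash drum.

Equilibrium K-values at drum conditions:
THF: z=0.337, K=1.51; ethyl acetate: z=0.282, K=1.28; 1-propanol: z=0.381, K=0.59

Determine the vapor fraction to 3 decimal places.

Newton iteration, ψ⁰ = 0.44:
  ψ = 0.440: g = 0.0201, g' = -0.171 → ψ = 0.557
  ψ = 0.557: g = -0.0003, g' = -0.177 → ψ = 0.555
Converged at ψ = 0.555.

ψ = 0.555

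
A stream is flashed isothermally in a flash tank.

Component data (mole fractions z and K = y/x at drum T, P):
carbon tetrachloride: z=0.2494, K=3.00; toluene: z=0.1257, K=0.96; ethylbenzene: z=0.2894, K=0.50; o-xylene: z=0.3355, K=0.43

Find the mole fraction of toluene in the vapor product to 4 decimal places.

Rachford–Rice: g(ψ) = Σ zᵢ(Kᵢ−1)/(1+ψ(Kᵢ−1)) = 0.
Check two-phase: ΣzᵢKᵢ = 1.1578 > 1 and Σzᵢ/Kᵢ = 1.5731 > 1, so g(0) = 0.1578 > 0 and g(1) = -0.5731 < 0.
Newton–Raphson from ψ = 0.33:
  ψ = 0.3300: g = -0.11345, g' = -0.6314 → ψ = 0.1503
  ψ = 0.1503: g = 0.01283, g' = -0.8049 → ψ = 0.1663
  ψ = 0.1663: g = 0.00019, g' = -0.7811 → ψ = 0.1665
Converged at ψ = 0.1665.
Compositions from xᵢ = zᵢ/(1+ψ(Kᵢ−1)), yᵢ = Kᵢxᵢ:
  carbon tetrachloride: x = 0.1871, y = 0.5613
  toluene: x = 0.1265, y = 0.1215
  ethylbenzene: x = 0.3157, y = 0.1578
  o-xylene: x = 0.3707, y = 0.1594

y_toluene = 0.1215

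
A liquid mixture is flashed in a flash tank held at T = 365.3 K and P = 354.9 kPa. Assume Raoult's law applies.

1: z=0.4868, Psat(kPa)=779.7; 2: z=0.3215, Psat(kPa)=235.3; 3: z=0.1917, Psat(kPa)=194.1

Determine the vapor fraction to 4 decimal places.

ψ = 0.8377

Raoult's law: Kᵢ = Pᵢˢᵃᵗ/P = Pᵢˢᵃᵗ/354.9.
  K_1 = 779.7/354.9 = 2.196957, K_2 = 235.3/354.9 = 0.663004, K_3 = 194.1/354.9 = 0.546915
Let ψ = V/F and solve Σ zᵢ(Kᵢ−1)/(1+ψ(Kᵢ−1)) = 0.
Check two-phase: ΣzᵢKᵢ = 1.3875 > 1 and Σzᵢ/Kᵢ = 1.0570 > 1, so g(0) = 0.3875 > 0 and g(1) = -0.0570 < 0.
Iterate (Newton) starting at ψ = 0.52:
  ψ = 0.5200: g = 0.11415, g' = -0.3860 → ψ = 0.8157
  ψ = 0.8157: g = 0.00762, g' = -0.3470 → ψ = 0.8377
Converged at ψ = 0.8377.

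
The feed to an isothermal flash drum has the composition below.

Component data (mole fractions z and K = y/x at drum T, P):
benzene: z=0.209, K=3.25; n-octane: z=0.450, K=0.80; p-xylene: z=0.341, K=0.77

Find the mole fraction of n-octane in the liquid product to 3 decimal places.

Rachford–Rice: g(ψ) = Σ zᵢ(Kᵢ−1)/(1+ψ(Kᵢ−1)) = 0.
Feasibility: ΣzᵢKᵢ = 1.302, Σzᵢ/Kᵢ = 1.070 — both > 1, two phases present.
Newton–Raphson from ψ = 0.59:
  ψ = 0.590: g = 0.0093, g' = -0.243 → ψ = 0.628
  ψ = 0.628: g = 0.0002, g' = -0.230 → ψ = 0.629
Converged at ψ = 0.629.
Compositions from xᵢ = zᵢ/(1+ψ(Kᵢ−1)), yᵢ = Kᵢxᵢ:
  benzene: x = 0.087, y = 0.281
  n-octane: x = 0.515, y = 0.412
  p-xylene: x = 0.399, y = 0.307

x_n-octane = 0.515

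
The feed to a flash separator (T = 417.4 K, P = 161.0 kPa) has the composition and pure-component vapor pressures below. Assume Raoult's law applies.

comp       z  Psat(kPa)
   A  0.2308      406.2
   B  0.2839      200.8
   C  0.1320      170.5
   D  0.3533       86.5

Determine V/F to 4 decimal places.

Raoult's law: Kᵢ = Pᵢˢᵃᵗ/P = Pᵢˢᵃᵗ/161.0.
  K_A = 406.2/161.0 = 2.522981, K_B = 200.8/161.0 = 1.247205, K_C = 170.5/161.0 = 1.059006, K_D = 86.5/161.0 = 0.537267
Newton–Raphson from V/F = 0.5:
  V/F = 0.5000: g = 0.05688, g' = -0.3148 → V/F = 0.6807
  V/F = 0.6807: g = 0.00148, g' = -0.3034 → V/F = 0.6856
Converged at V/F = 0.6856.

V/F = 0.6856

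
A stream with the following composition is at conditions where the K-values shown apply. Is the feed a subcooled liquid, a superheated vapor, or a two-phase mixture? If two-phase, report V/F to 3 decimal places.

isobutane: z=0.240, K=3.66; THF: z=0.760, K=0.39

ΣzᵢKᵢ = 1.175; Σzᵢ/Kᵢ = 2.014.
Both exceed 1, so a two-phase solution exists.
Rachford–Rice: g(ψ) = Σ zᵢ(Kᵢ−1)/(1+ψ(Kᵢ−1)) = 0.
Newton iteration, ψ⁰ = 0.33:
  ψ = 0.330: g = -0.2405, g' = -0.925 → ψ = 0.070
  ψ = 0.070: g = 0.0539, g' = -1.515 → ψ = 0.106
  ψ = 0.106: g = 0.0029, g' = -1.358 → ψ = 0.108
Converged at ψ = 0.108.

two-phase, V/F = 0.108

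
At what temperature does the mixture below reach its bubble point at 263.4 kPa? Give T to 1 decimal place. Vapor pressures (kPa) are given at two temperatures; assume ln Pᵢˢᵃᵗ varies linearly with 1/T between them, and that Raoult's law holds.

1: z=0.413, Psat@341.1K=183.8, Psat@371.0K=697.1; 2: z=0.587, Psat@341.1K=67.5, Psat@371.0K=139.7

T = 361.9 K

Bubble-point temperature: ΣzᵢPᵢˢᵃᵗ(T) = P. Interpolate ln Pᵢˢᵃᵗ = aᵢ + bᵢ/T.
  T = 341.1 K: ΣzᵢPᵢˢᵃᵗ = 115.53 kPa
  T = 371.0 K: ΣzᵢPᵢˢᵃᵗ = 369.91 kPa
  T = 356.1 K: ΣzᵢPᵢˢᵃᵗ = 210.32 kPa
  T = 363.6 K: ΣzᵢPᵢˢᵃᵗ = 280.53 kPa
  T = 359.9 K: ΣzᵢPᵢˢᵃᵗ = 243.60 kPa
  T = 361.8 K: ΣzᵢPᵢˢᵃᵗ = 261.97 kPa
Interpolating between 361.8 K and 363.6 K gives T ≈ 361.9 K.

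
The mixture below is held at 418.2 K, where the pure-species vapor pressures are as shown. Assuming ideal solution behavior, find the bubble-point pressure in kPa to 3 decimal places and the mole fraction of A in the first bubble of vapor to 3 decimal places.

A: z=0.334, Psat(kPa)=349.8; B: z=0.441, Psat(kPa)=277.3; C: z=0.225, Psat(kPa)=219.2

Pbub = 288.442 kPa, y_A = 0.405

At the bubble point ψ → 0, so ΣzᵢKᵢ = 1 with Kᵢ = Pᵢˢᵃᵗ/P ⇒ P = ΣzᵢPᵢˢᵃᵗ.
P = 0.334·349.8 + 0.441·277.3 + 0.225·219.2 = 288.442 kPa
yᵢ = zᵢPᵢˢᵃᵗ/P ⇒ y_A = 0.334·349.8/288.442 = 0.405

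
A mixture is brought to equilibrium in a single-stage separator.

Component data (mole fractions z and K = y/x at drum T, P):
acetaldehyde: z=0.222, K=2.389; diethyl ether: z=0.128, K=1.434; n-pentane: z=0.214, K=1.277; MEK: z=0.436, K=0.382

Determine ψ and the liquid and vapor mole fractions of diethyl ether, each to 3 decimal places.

ψ = 0.281, x_diethyl ether = 0.114, y_diethyl ether = 0.164

Material balance + equilibrium reduce to Σ zᵢ(Kᵢ−1)/(1+ψ(Kᵢ−1)) = 0.
Feasibility: ΣzᵢKᵢ = 1.154, Σzᵢ/Kᵢ = 1.491 — both > 1, two phases present.
Newton iteration, ψ⁰ = 0.38:
  ψ = 0.380: g = -0.0490, g' = -0.499 → ψ = 0.282
  ψ = 0.282: g = -0.0002, g' = -0.499 → ψ = 0.281
Converged at ψ = 0.281.
Compositions from xᵢ = zᵢ/(1+ψ(Kᵢ−1)), yᵢ = Kᵢxᵢ:
  acetaldehyde: x = 0.160, y = 0.381
  diethyl ether: x = 0.114, y = 0.164
  n-pentane: x = 0.199, y = 0.254
  MEK: x = 0.528, y = 0.202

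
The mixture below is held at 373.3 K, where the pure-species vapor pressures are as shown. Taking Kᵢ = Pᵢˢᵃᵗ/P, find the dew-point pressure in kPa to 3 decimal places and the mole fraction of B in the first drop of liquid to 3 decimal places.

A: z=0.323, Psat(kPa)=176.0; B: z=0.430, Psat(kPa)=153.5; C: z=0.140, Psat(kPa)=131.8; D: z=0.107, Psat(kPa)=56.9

Pdew = 131.939 kPa, x_B = 0.370

At the dew point ψ → 1, so Σzᵢ/Kᵢ = 1 with Kᵢ = Pᵢˢᵃᵗ/P ⇒ 1/P = Σzᵢ/Pᵢˢᵃᵗ.
1/P = 0.323/176.0 + 0.430/153.5 + 0.140/131.8 + 0.107/56.9 = 0.007579 ⇒ P = 131.939 kPa
xᵢ = zᵢP/Pᵢˢᵃᵗ ⇒ x_B = 0.430·131.939/153.5 = 0.370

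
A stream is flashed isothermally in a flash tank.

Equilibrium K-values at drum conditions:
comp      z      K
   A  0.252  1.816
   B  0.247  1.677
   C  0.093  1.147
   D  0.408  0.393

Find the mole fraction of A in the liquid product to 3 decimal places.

Newton iteration, β⁰ = 0.5:
  β = 0.500: g = -0.0719, g' = -0.459 → β = 0.344
  β = 0.344: g = -0.0036, g' = -0.419 → β = 0.335
Converged at β = 0.335.
Compositions from xᵢ = zᵢ/(1+β(Kᵢ−1)), yᵢ = Kᵢxᵢ:
  A: x = 0.198, y = 0.359
  B: x = 0.201, y = 0.338
  C: x = 0.089, y = 0.102
  D: x = 0.512, y = 0.201

x_A = 0.198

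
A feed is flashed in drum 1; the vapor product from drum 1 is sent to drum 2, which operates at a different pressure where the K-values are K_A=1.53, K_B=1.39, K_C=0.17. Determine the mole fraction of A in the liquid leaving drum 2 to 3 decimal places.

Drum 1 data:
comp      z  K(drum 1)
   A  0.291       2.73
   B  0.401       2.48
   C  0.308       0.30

x_A (drum 2) = 0.266

Drum 1:
Let ψ₁ = V/F and solve Σ zᵢ(Kᵢ−1)/(1+ψ₁(Kᵢ−1)) = 0.
Check two-phase: ΣzᵢKᵢ = 1.881 > 1 and Σzᵢ/Kᵢ = 1.295 > 1, so g(0) = 0.881 > 0 and g(1) = -0.295 < 0.
Newton iteration, ψ₁⁰ = 0.5:
  ψ₁ = 0.500: g = 0.2793, g' = -0.898 → ψ₁ = 0.811
  ψ₁ = 0.811: g = -0.0197, g' = -1.140 → ψ₁ = 0.794
Converged at ψ₁ = 0.794.
Drum-1 compositions:
  A: x = 0.123, y = 0.335
  B: x = 0.184, y = 0.457
  C: x = 0.693, y = 0.208
Drum-2 feed = drum-1 vapor: z₂ = (0.3348, 0.4573, 0.2079).
Drum 2:
Material balance + equilibrium reduce to Σ zᵢ(Kᵢ−1)/(1+ψ₂(Kᵢ−1)) = 0.
g(0) = ΣzᵢKᵢ − 1 = 0.183 and g(1) = 1 − Σzᵢ/Kᵢ = -0.771, so a root lies in (0, 1).
Newton–Raphson from ψ₂ = 0.32:
  ψ₂ = 0.320: g = 0.0753, g' = -0.389 → ψ₂ = 0.514
  ψ₂ = 0.514: g = -0.0126, g' = -0.541 → ψ₂ = 0.490
Converged at ψ₂ = 0.490.
  A: x = 0.266, y = 0.407
  B: x = 0.384, y = 0.534
  C: x = 0.350, y = 0.060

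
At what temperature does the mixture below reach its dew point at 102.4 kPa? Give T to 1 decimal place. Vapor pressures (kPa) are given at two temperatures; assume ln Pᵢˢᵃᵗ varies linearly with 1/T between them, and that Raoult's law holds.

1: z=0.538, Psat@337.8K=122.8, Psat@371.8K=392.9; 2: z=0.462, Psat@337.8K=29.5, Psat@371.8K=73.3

T = 362.6 K

Dew-point temperature: Σzᵢ·P/Pᵢˢᵃᵗ(T) = 1. Interpolate ln Pᵢˢᵃᵗ = aᵢ + bᵢ/T.
  T = 337.8 K: ΣzᵢP/Pᵢˢᵃᵗ = 2.0523
  T = 371.8 K: ΣzᵢP/Pᵢˢᵃᵗ = 0.7856
  T = 354.8 K: ΣzᵢP/Pᵢˢᵃᵗ = 1.2393
  T = 363.3 K: ΣzᵢP/Pᵢˢᵃᵗ = 0.9812
  T = 359.1 K: ΣzᵢP/Pᵢˢᵃᵗ = 1.0996
  T = 361.2 K: ΣzᵢP/Pᵢˢᵃᵗ = 1.0384
Interpolating between 361.2 K and 363.3 K gives T ≈ 362.6 K.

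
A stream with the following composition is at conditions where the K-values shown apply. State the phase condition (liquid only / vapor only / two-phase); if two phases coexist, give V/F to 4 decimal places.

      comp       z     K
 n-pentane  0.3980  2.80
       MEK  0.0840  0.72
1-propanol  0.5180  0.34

two-phase, V/F = 0.3147

ΣzᵢKᵢ = 1.3510; Σzᵢ/Kᵢ = 1.7823.
Both exceed 1, so a two-phase solution exists.
Newton–Raphson from ψ = 0.5:
  ψ = 0.5000: g = -0.16056, g' = -0.8688 → ψ = 0.3152
  ψ = 0.3152: g = -0.00039, g' = -0.8926 → ψ = 0.3147
Converged at ψ = 0.3147.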